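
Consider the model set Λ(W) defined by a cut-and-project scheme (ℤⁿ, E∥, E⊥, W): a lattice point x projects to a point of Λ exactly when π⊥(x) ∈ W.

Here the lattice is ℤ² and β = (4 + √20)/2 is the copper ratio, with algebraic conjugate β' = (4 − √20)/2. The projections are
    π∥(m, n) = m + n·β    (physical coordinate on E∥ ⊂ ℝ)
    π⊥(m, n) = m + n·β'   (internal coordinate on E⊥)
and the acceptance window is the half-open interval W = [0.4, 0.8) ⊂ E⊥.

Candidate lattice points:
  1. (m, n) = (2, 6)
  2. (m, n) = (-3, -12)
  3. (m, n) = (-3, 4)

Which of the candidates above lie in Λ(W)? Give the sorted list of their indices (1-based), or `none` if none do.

1

Compute β' = (4−√20)/2 = -0.23607, so π⊥(m,n) = m -0.23607·n.
#1 (2,6): internal coord 2 + (6)·β' = +0.58359; +0.58359 ∈ [0.4, 0.8) → IN Λ
#2 (-3,-12): internal coord -3 + (-12)·β' = -0.16718; -0.16718 ∉ [0.4, 0.8) → out
#3 (-3,4): internal coord -3 + (4)·β' = -3.94427; -3.94427 ∉ [0.4, 0.8) → out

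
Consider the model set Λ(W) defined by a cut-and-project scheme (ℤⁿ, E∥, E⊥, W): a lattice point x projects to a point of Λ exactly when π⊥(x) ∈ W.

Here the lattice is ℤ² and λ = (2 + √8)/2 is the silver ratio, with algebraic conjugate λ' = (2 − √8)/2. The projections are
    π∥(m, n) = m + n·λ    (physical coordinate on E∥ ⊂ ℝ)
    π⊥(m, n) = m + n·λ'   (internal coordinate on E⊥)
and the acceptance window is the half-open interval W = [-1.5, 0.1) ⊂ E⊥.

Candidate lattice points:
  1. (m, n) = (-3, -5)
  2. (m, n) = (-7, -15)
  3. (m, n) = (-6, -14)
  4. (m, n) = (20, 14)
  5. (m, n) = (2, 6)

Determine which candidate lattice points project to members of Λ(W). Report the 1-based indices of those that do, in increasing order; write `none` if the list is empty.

1, 2, 3, 5

Numerically λ ≈ 2.41421 and λ' = −1/λ ≈ -0.41421.
[1] lift (-3,-5): star map gives -0.92893; window check -1.5 ≤ -0.92893 < 0.1 is true → IN Λ
[2] lift (-7,-15): star map gives -0.78680; window check -1.5 ≤ -0.78680 < 0.1 is true → IN Λ
[3] lift (-6,-14): star map gives -0.20101; window check -1.5 ≤ -0.20101 < 0.1 is true → IN Λ
[4] lift (20,14): star map gives 14.20101; window check -1.5 ≤ 14.20101 < 0.1 is false → out
[5] lift (2,6): star map gives -0.48528; window check -1.5 ≤ -0.48528 < 0.1 is true → IN Λ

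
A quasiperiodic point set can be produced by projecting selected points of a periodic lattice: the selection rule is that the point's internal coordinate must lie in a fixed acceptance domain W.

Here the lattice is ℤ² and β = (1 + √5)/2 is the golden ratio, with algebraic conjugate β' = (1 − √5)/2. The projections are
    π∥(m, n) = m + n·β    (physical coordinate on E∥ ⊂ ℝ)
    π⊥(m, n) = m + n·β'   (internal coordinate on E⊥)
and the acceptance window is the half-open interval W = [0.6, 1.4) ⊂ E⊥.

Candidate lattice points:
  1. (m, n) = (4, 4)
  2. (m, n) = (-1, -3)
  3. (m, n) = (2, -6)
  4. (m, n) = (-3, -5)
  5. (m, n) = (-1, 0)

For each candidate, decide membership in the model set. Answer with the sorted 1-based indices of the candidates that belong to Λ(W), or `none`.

2

Numerically β ≈ 1.6180 and β' = −1/β ≈ -0.6180.
candidate 1: (m,n)=(4,4) → π∥ = 4+4·β ≈ 10.4721, π⊥ = 4+4·β' ≈ 1.5279 ∉ [0.6, 1.4) ⇒ out
candidate 2: (m,n)=(-1,-3) → π∥ = -1-3·β ≈ -5.8541, π⊥ = -1-3·β' ≈ 0.8541 ∈ [0.6, 1.4) ⇒ IN Λ
candidate 3: (m,n)=(2,-6) → π∥ = 2-6·β ≈ -7.7082, π⊥ = 2-6·β' ≈ 5.7082 ∉ [0.6, 1.4) ⇒ out
candidate 4: (m,n)=(-3,-5) → π∥ = -3-5·β ≈ -11.0902, π⊥ = -3-5·β' ≈ 0.0902 ∉ [0.6, 1.4) ⇒ out
candidate 5: (m,n)=(-1,0) → π∥ = -1+0·β ≈ -1.0000, π⊥ = -1+0·β' ≈ -1.0000 ∉ [0.6, 1.4) ⇒ out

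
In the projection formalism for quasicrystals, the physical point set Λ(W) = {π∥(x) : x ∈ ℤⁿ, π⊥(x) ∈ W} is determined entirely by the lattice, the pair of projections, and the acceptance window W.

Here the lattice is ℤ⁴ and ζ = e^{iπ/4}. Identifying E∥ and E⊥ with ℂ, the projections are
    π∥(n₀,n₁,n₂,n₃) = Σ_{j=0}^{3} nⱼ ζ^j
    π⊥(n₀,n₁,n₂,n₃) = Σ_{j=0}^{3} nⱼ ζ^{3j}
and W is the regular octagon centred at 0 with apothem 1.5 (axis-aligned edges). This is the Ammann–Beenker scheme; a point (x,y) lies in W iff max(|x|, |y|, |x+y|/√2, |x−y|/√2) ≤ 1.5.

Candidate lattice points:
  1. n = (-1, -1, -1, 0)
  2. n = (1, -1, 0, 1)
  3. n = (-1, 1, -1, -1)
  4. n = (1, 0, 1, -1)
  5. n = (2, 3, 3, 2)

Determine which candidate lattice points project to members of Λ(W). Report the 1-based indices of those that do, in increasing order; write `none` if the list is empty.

1, 5

Internal map: ζ^{3j} for j=0..3 gives (1,0), (−√2/2,√2/2), (0,−1), (√2/2,√2/2).
#1 (-1, -1, -1, 0): internal (-0.2929, 0.2929); octagon support 0.4142 vs apothem 1.5 → ∈ W
#2 (1, -1, 0, 1): internal (2.4142, 0.0000); octagon support 2.4142 vs apothem 1.5 → ∉ W
#3 (-1, 1, -1, -1): internal (-2.4142, 1.0000); octagon support 2.4142 vs apothem 1.5 → ∉ W
#4 (1, 0, 1, -1): internal (0.2929, -1.7071); octagon support 1.7071 vs apothem 1.5 → ∉ W
#5 (2, 3, 3, 2): internal (1.2929, 0.5355); octagon support 1.2929 vs apothem 1.5 → ∈ W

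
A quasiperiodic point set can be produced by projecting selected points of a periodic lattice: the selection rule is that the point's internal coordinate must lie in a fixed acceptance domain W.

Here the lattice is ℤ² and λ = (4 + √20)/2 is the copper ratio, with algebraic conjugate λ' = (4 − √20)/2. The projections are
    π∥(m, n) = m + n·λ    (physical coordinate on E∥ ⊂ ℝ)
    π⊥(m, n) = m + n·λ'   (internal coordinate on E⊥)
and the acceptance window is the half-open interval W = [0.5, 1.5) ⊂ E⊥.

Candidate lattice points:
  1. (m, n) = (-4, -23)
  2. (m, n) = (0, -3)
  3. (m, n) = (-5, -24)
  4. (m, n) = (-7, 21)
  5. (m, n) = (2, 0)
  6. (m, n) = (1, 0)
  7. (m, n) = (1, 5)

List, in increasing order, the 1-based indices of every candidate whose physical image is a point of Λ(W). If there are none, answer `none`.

1, 2, 3, 6

Numerically λ ≈ 4.236068 and λ' = −1/λ ≈ -0.236068.
[1] lift (-4,-23): star map gives 1.429563; window check 0.5 ≤ 1.429563 < 1.5 is true → IN Λ
[2] lift (0,-3): star map gives 0.708204; window check 0.5 ≤ 0.708204 < 1.5 is true → IN Λ
[3] lift (-5,-24): star map gives 0.665631; window check 0.5 ≤ 0.665631 < 1.5 is true → IN Λ
[4] lift (-7,21): star map gives -11.957428; window check 0.5 ≤ -11.957428 < 1.5 is false → out
[5] lift (2,0): star map gives 2.000000; window check 0.5 ≤ 2.000000 < 1.5 is false → out
[6] lift (1,0): star map gives 1.000000; window check 0.5 ≤ 1.000000 < 1.5 is true → IN Λ
[7] lift (1,5): star map gives -0.180340; window check 0.5 ≤ -0.180340 < 1.5 is false → out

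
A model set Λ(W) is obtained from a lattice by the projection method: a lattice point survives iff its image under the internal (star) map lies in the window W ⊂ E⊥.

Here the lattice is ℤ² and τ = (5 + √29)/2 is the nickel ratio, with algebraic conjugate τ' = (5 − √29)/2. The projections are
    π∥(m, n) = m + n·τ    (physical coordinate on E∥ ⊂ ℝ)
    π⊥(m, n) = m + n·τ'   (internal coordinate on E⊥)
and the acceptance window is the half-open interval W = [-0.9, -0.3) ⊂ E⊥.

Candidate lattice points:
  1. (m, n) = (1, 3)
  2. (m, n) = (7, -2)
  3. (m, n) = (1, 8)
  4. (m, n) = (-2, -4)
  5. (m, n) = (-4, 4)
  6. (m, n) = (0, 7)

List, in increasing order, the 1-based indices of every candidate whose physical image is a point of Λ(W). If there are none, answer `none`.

3

τ' = (5−√29)/2 ≈ -0.19258.
[1] lift (1,3): star map gives 0.42225; window check -0.9 ≤ 0.42225 < -0.3 is false → out
[2] lift (7,-2): star map gives 7.38516; window check -0.9 ≤ 7.38516 < -0.3 is false → out
[3] lift (1,8): star map gives -0.54066; window check -0.9 ≤ -0.54066 < -0.3 is true → IN Λ
[4] lift (-2,-4): star map gives -1.22967; window check -0.9 ≤ -1.22967 < -0.3 is false → out
[5] lift (-4,4): star map gives -4.77033; window check -0.9 ≤ -4.77033 < -0.3 is false → out
[6] lift (0,7): star map gives -1.34808; window check -0.9 ≤ -1.34808 < -0.3 is false → out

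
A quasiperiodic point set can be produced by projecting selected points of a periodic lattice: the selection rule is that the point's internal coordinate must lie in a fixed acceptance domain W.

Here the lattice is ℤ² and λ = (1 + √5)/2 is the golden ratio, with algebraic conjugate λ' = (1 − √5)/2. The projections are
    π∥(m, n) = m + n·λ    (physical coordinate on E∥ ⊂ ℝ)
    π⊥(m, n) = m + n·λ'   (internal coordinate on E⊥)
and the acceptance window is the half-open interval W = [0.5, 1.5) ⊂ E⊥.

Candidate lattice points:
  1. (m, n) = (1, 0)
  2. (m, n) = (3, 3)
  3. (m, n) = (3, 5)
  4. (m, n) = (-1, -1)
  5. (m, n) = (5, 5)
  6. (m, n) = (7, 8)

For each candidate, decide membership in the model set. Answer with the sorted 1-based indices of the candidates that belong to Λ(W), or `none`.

Numerically λ ≈ 1.618034 and λ' = −1/λ ≈ -0.618034.
#1 (1,0): internal coord 1 + (0)·λ' = +1.000000; +1.000000 ∈ [0.5, 1.5) → IN Λ
#2 (3,3): internal coord 3 + (3)·λ' = +1.145898; +1.145898 ∈ [0.5, 1.5) → IN Λ
#3 (3,5): internal coord 3 + (5)·λ' = -0.090170; -0.090170 ∉ [0.5, 1.5) → out
#4 (-1,-1): internal coord -1 + (-1)·λ' = -0.381966; -0.381966 ∉ [0.5, 1.5) → out
#5 (5,5): internal coord 5 + (5)·λ' = +1.909830; +1.909830 ∉ [0.5, 1.5) → out
#6 (7,8): internal coord 7 + (8)·λ' = +2.055728; +2.055728 ∉ [0.5, 1.5) → out

1, 2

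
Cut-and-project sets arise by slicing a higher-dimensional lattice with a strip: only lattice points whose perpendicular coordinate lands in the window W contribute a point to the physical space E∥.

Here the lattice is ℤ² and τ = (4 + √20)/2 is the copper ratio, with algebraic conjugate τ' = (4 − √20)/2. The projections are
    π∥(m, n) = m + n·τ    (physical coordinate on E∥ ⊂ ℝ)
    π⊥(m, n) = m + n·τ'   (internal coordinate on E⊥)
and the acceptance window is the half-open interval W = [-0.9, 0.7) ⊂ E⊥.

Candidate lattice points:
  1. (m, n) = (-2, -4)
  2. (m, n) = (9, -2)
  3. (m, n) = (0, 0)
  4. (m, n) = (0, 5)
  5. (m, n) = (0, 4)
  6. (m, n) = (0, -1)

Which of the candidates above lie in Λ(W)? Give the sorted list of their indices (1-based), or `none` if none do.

Numerically τ ≈ 4.2361 and τ' = −1/τ ≈ -0.2361.
#1 (-2,-4): internal coord -2 + (-4)·τ' = -1.0557; -1.0557 ∉ [-0.9, 0.7) → out
#2 (9,-2): internal coord 9 + (-2)·τ' = +9.4721; +9.4721 ∉ [-0.9, 0.7) → out
#3 (0,0): internal coord 0 + (0)·τ' = +0.0000; +0.0000 ∈ [-0.9, 0.7) → IN Λ
#4 (0,5): internal coord 0 + (5)·τ' = -1.1803; -1.1803 ∉ [-0.9, 0.7) → out
#5 (0,4): internal coord 0 + (4)·τ' = -0.9443; -0.9443 ∉ [-0.9, 0.7) → out
#6 (0,-1): internal coord 0 + (-1)·τ' = +0.2361; +0.2361 ∈ [-0.9, 0.7) → IN Λ

3, 6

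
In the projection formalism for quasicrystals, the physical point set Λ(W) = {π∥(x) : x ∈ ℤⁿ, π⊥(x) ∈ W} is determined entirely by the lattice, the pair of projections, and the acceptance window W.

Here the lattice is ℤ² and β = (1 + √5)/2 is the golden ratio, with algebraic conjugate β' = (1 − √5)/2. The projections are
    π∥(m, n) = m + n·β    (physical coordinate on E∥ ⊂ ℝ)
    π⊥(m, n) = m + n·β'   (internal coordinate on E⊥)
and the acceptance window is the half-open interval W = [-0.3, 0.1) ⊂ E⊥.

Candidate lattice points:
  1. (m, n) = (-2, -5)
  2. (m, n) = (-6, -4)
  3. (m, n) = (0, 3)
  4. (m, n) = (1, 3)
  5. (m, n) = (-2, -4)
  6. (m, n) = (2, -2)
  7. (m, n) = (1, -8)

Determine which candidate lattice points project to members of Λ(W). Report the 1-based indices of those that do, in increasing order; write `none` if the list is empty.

Numerically β ≈ 1.6180 and β' = −1/β ≈ -0.6180.
candidate 1: (m,n)=(-2,-5) → π∥ = -2-5·β ≈ -10.0902, π⊥ = -2-5·β' ≈ 1.0902 ∉ [-0.3, 0.1) ⇒ out
candidate 2: (m,n)=(-6,-4) → π∥ = -6-4·β ≈ -12.4721, π⊥ = -6-4·β' ≈ -3.5279 ∉ [-0.3, 0.1) ⇒ out
candidate 3: (m,n)=(0,3) → π∥ = 0+3·β ≈ 4.8541, π⊥ = 0+3·β' ≈ -1.8541 ∉ [-0.3, 0.1) ⇒ out
candidate 4: (m,n)=(1,3) → π∥ = 1+3·β ≈ 5.8541, π⊥ = 1+3·β' ≈ -0.8541 ∉ [-0.3, 0.1) ⇒ out
candidate 5: (m,n)=(-2,-4) → π∥ = -2-4·β ≈ -8.4721, π⊥ = -2-4·β' ≈ 0.4721 ∉ [-0.3, 0.1) ⇒ out
candidate 6: (m,n)=(2,-2) → π∥ = 2-2·β ≈ -1.2361, π⊥ = 2-2·β' ≈ 3.2361 ∉ [-0.3, 0.1) ⇒ out
candidate 7: (m,n)=(1,-8) → π∥ = 1-8·β ≈ -11.9443, π⊥ = 1-8·β' ≈ 5.9443 ∉ [-0.3, 0.1) ⇒ out

none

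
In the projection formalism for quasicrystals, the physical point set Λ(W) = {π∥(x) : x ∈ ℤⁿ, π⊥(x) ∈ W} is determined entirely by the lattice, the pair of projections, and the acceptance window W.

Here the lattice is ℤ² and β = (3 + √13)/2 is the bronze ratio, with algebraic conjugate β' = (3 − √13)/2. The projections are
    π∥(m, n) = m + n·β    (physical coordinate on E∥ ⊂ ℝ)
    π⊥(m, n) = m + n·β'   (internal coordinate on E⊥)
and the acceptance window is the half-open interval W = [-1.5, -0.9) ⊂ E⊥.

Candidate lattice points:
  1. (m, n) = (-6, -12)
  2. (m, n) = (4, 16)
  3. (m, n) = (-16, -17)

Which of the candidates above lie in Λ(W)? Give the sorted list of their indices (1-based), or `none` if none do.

none

β' = (3−√13)/2 ≈ -0.302776.
[1] lift (-6,-12): star map gives -2.366692; window check -1.5 ≤ -2.366692 < -0.9 is false → out
[2] lift (4,16): star map gives -0.844410; window check -1.5 ≤ -0.844410 < -0.9 is false → out
[3] lift (-16,-17): star map gives -10.852814; window check -1.5 ≤ -10.852814 < -0.9 is false → out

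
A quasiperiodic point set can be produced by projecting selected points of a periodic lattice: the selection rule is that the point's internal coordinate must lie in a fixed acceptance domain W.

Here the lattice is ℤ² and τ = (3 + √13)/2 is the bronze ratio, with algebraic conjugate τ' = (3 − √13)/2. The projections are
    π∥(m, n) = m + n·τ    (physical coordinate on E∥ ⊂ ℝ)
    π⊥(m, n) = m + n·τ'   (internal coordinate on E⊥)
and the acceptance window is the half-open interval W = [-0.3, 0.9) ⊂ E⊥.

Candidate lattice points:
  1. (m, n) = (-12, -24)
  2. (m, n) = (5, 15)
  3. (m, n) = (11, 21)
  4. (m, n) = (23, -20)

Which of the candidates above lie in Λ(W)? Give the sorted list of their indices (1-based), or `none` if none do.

Compute τ' = (3−√13)/2 = -0.30278, so π⊥(m,n) = m -0.30278·n.
candidate 1: (m,n)=(-12,-24) → π∥ = -12-24·τ ≈ -91.26662, π⊥ = -12-24·τ' ≈ -4.73338 ∉ [-0.3, 0.9) ⇒ out
candidate 2: (m,n)=(5,15) → π∥ = 5+15·τ ≈ 54.54163, π⊥ = 5+15·τ' ≈ 0.45837 ∈ [-0.3, 0.9) ⇒ IN Λ
candidate 3: (m,n)=(11,21) → π∥ = 11+21·τ ≈ 80.35829, π⊥ = 11+21·τ' ≈ 4.64171 ∉ [-0.3, 0.9) ⇒ out
candidate 4: (m,n)=(23,-20) → π∥ = 23-20·τ ≈ -43.05551, π⊥ = 23-20·τ' ≈ 29.05551 ∉ [-0.3, 0.9) ⇒ out

2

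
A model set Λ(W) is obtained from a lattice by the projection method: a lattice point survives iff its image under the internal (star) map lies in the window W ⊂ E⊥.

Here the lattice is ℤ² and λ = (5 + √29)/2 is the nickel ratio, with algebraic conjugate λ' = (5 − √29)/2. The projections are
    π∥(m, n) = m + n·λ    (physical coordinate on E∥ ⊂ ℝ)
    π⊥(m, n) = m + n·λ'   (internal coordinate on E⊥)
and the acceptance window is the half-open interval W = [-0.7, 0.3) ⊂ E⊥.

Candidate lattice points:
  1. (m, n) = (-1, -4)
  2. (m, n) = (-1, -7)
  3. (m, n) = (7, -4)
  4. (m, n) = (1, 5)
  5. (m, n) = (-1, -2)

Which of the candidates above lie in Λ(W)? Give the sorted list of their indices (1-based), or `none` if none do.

1, 4, 5

Numerically λ ≈ 5.19258 and λ' = −1/λ ≈ -0.19258.
#1 (-1,-4): internal coord -1 + (-4)·λ' = -0.22967; -0.22967 ∈ [-0.7, 0.3) → IN Λ
#2 (-1,-7): internal coord -1 + (-7)·λ' = +0.34808; +0.34808 ∉ [-0.7, 0.3) → out
#3 (7,-4): internal coord 7 + (-4)·λ' = +7.77033; +7.77033 ∉ [-0.7, 0.3) → out
#4 (1,5): internal coord 1 + (5)·λ' = +0.03709; +0.03709 ∈ [-0.7, 0.3) → IN Λ
#5 (-1,-2): internal coord -1 + (-2)·λ' = -0.61484; -0.61484 ∈ [-0.7, 0.3) → IN Λ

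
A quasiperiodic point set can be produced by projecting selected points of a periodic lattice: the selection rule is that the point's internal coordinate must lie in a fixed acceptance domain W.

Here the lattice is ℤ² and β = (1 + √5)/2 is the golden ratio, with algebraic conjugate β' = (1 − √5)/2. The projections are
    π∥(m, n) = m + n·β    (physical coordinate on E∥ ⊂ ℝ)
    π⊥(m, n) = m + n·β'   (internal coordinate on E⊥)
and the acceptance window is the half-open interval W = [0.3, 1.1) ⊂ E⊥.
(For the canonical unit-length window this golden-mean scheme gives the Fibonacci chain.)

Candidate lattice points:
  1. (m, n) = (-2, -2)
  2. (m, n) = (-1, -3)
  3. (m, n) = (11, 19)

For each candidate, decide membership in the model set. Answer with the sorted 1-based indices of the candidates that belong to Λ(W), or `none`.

2

β' = (1−√5)/2 ≈ -0.61803.
#1 (-2,-2): internal coord -2 + (-2)·β' = -0.76393; -0.76393 ∉ [0.3, 1.1) → out
#2 (-1,-3): internal coord -1 + (-3)·β' = +0.85410; +0.85410 ∈ [0.3, 1.1) → IN Λ
#3 (11,19): internal coord 11 + (19)·β' = -0.74265; -0.74265 ∉ [0.3, 1.1) → out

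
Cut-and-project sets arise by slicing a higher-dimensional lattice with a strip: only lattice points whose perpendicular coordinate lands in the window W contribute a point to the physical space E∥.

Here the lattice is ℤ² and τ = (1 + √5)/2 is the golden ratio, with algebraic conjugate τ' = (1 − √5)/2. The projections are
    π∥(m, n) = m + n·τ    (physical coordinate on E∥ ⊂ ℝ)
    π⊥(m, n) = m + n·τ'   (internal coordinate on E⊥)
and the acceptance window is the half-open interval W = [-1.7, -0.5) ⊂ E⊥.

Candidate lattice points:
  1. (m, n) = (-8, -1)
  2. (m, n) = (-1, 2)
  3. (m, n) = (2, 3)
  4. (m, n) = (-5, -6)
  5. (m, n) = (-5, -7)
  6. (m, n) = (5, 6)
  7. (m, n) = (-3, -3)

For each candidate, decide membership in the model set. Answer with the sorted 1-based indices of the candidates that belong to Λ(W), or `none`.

Compute τ' = (1−√5)/2 = -0.61803, so π⊥(m,n) = m -0.61803·n.
#1 (-8,-1): internal coord -8 + (-1)·τ' = -7.38197; -7.38197 ∉ [-1.7, -0.5) → out
#2 (-1,2): internal coord -1 + (2)·τ' = -2.23607; -2.23607 ∉ [-1.7, -0.5) → out
#3 (2,3): internal coord 2 + (3)·τ' = +0.14590; +0.14590 ∉ [-1.7, -0.5) → out
#4 (-5,-6): internal coord -5 + (-6)·τ' = -1.29180; -1.29180 ∈ [-1.7, -0.5) → IN Λ
#5 (-5,-7): internal coord -5 + (-7)·τ' = -0.67376; -0.67376 ∈ [-1.7, -0.5) → IN Λ
#6 (5,6): internal coord 5 + (6)·τ' = +1.29180; +1.29180 ∉ [-1.7, -0.5) → out
#7 (-3,-3): internal coord -3 + (-3)·τ' = -1.14590; -1.14590 ∈ [-1.7, -0.5) → IN Λ

4, 5, 7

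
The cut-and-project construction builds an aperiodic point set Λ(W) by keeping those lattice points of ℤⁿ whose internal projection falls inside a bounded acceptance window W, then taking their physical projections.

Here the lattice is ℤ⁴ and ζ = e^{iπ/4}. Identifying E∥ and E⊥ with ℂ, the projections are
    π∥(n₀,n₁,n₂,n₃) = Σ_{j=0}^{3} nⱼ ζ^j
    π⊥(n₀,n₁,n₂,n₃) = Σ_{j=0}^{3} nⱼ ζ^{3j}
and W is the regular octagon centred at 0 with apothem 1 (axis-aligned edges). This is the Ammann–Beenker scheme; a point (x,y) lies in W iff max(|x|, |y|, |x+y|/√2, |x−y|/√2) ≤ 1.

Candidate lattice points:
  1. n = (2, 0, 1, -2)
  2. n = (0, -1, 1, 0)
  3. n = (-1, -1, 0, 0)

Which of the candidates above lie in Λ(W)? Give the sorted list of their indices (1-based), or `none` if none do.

π⊥(n) = n₀ + n₁ζ³ + n₂ζ⁶ + n₃ζ⁹ where ζ = e^{iπ/4}.
#1 (2, 0, 1, -2): internal (0.585786, -2.414214); octagon support 2.414214 vs apothem 1 → ∉ W
#2 (0, -1, 1, 0): internal (0.707107, -1.707107); octagon support 1.707107 vs apothem 1 → ∉ W
#3 (-1, -1, 0, 0): internal (-0.292893, -0.707107); octagon support 0.707107 vs apothem 1 → ∈ W

3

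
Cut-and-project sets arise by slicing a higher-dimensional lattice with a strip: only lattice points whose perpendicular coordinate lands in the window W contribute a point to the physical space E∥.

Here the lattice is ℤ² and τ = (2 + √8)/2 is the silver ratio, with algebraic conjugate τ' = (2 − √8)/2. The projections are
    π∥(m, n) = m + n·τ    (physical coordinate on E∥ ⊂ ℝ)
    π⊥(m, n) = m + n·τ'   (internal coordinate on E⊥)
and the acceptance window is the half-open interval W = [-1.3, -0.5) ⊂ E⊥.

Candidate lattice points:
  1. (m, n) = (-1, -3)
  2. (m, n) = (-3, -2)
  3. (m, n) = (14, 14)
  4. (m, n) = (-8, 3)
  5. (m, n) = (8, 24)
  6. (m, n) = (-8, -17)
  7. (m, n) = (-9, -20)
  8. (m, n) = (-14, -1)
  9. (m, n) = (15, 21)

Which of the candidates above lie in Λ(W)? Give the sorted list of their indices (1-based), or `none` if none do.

τ' = (2−√8)/2 ≈ -0.4142.
candidate 1: (m,n)=(-1,-3) → π∥ = -1-3·τ ≈ -8.2426, π⊥ = -1-3·τ' ≈ 0.2426 ∉ [-1.3, -0.5) ⇒ out
candidate 2: (m,n)=(-3,-2) → π∥ = -3-2·τ ≈ -7.8284, π⊥ = -3-2·τ' ≈ -2.1716 ∉ [-1.3, -0.5) ⇒ out
candidate 3: (m,n)=(14,14) → π∥ = 14+14·τ ≈ 47.7990, π⊥ = 14+14·τ' ≈ 8.2010 ∉ [-1.3, -0.5) ⇒ out
candidate 4: (m,n)=(-8,3) → π∥ = -8+3·τ ≈ -0.7574, π⊥ = -8+3·τ' ≈ -9.2426 ∉ [-1.3, -0.5) ⇒ out
candidate 5: (m,n)=(8,24) → π∥ = 8+24·τ ≈ 65.9411, π⊥ = 8+24·τ' ≈ -1.9411 ∉ [-1.3, -0.5) ⇒ out
candidate 6: (m,n)=(-8,-17) → π∥ = -8-17·τ ≈ -49.0416, π⊥ = -8-17·τ' ≈ -0.9584 ∈ [-1.3, -0.5) ⇒ IN Λ
candidate 7: (m,n)=(-9,-20) → π∥ = -9-20·τ ≈ -57.2843, π⊥ = -9-20·τ' ≈ -0.7157 ∈ [-1.3, -0.5) ⇒ IN Λ
candidate 8: (m,n)=(-14,-1) → π∥ = -14-1·τ ≈ -16.4142, π⊥ = -14-1·τ' ≈ -13.5858 ∉ [-1.3, -0.5) ⇒ out
candidate 9: (m,n)=(15,21) → π∥ = 15+21·τ ≈ 65.6985, π⊥ = 15+21·τ' ≈ 6.3015 ∉ [-1.3, -0.5) ⇒ out

6, 7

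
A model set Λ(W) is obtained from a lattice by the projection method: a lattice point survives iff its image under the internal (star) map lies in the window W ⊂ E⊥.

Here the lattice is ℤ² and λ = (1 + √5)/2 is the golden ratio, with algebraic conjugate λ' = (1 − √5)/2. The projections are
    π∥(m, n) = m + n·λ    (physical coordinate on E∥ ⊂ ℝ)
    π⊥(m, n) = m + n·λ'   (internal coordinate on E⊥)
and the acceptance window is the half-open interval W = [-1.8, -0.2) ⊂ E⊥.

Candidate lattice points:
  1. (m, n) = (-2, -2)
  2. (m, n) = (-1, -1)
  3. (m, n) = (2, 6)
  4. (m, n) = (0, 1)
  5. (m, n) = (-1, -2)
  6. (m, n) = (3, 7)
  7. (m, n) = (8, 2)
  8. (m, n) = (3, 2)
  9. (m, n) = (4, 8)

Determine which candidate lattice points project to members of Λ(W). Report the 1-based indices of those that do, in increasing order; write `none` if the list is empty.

λ' = (1−√5)/2 ≈ -0.6180.
#1 (-2,-2): internal coord -2 + (-2)·λ' = -0.7639; -0.7639 ∈ [-1.8, -0.2) → IN Λ
#2 (-1,-1): internal coord -1 + (-1)·λ' = -0.3820; -0.3820 ∈ [-1.8, -0.2) → IN Λ
#3 (2,6): internal coord 2 + (6)·λ' = -1.7082; -1.7082 ∈ [-1.8, -0.2) → IN Λ
#4 (0,1): internal coord 0 + (1)·λ' = -0.6180; -0.6180 ∈ [-1.8, -0.2) → IN Λ
#5 (-1,-2): internal coord -1 + (-2)·λ' = +0.2361; +0.2361 ∉ [-1.8, -0.2) → out
#6 (3,7): internal coord 3 + (7)·λ' = -1.3262; -1.3262 ∈ [-1.8, -0.2) → IN Λ
#7 (8,2): internal coord 8 + (2)·λ' = +6.7639; +6.7639 ∉ [-1.8, -0.2) → out
#8 (3,2): internal coord 3 + (2)·λ' = +1.7639; +1.7639 ∉ [-1.8, -0.2) → out
#9 (4,8): internal coord 4 + (8)·λ' = -0.9443; -0.9443 ∈ [-1.8, -0.2) → IN Λ

1, 2, 3, 4, 6, 9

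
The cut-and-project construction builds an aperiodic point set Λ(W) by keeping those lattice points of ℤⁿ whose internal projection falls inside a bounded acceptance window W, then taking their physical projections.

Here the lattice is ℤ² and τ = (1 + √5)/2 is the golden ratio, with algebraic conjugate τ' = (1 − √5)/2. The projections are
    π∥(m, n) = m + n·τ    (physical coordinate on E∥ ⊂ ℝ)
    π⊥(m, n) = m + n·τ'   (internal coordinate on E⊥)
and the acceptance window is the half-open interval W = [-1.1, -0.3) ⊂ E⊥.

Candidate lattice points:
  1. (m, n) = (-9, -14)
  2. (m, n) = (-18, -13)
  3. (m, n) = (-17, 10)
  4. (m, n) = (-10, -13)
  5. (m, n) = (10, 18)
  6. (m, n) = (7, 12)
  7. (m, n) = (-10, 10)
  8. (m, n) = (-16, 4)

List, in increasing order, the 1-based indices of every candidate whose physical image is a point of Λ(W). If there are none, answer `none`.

1, 6

Compute τ' = (1−√5)/2 = -0.618034, so π⊥(m,n) = m -0.618034·n.
#1 (-9,-14): internal coord -9 + (-14)·τ' = -0.347524; -0.347524 ∈ [-1.1, -0.3) → IN Λ
#2 (-18,-13): internal coord -18 + (-13)·τ' = -9.965558; -9.965558 ∉ [-1.1, -0.3) → out
#3 (-17,10): internal coord -17 + (10)·τ' = -23.180340; -23.180340 ∉ [-1.1, -0.3) → out
#4 (-10,-13): internal coord -10 + (-13)·τ' = -1.965558; -1.965558 ∉ [-1.1, -0.3) → out
#5 (10,18): internal coord 10 + (18)·τ' = -1.124612; -1.124612 ∉ [-1.1, -0.3) → out
#6 (7,12): internal coord 7 + (12)·τ' = -0.416408; -0.416408 ∈ [-1.1, -0.3) → IN Λ
#7 (-10,10): internal coord -10 + (10)·τ' = -16.180340; -16.180340 ∉ [-1.1, -0.3) → out
#8 (-16,4): internal coord -16 + (4)·τ' = -18.472136; -18.472136 ∉ [-1.1, -0.3) → out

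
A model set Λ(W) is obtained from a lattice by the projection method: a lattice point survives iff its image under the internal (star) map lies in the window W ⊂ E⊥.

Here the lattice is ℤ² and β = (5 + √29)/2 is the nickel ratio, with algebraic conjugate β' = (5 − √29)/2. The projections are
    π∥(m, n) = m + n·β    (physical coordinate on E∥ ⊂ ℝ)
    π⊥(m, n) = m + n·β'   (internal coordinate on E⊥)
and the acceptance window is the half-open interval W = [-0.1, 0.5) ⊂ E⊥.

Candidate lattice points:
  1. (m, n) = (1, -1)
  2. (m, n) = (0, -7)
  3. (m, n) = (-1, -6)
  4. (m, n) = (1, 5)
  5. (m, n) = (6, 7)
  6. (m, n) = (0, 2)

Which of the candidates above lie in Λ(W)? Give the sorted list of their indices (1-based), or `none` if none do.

β' = (5−√29)/2 ≈ -0.19258.
candidate 1: (m,n)=(1,-1) → π∥ = 1-1·β ≈ -4.19258, π⊥ = 1-1·β' ≈ 1.19258 ∉ [-0.1, 0.5) ⇒ out
candidate 2: (m,n)=(0,-7) → π∥ = 0-7·β ≈ -36.34808, π⊥ = 0-7·β' ≈ 1.34808 ∉ [-0.1, 0.5) ⇒ out
candidate 3: (m,n)=(-1,-6) → π∥ = -1-6·β ≈ -32.15549, π⊥ = -1-6·β' ≈ 0.15549 ∈ [-0.1, 0.5) ⇒ IN Λ
candidate 4: (m,n)=(1,5) → π∥ = 1+5·β ≈ 26.96291, π⊥ = 1+5·β' ≈ 0.03709 ∈ [-0.1, 0.5) ⇒ IN Λ
candidate 5: (m,n)=(6,7) → π∥ = 6+7·β ≈ 42.34808, π⊥ = 6+7·β' ≈ 4.65192 ∉ [-0.1, 0.5) ⇒ out
candidate 6: (m,n)=(0,2) → π∥ = 0+2·β ≈ 10.38516, π⊥ = 0+2·β' ≈ -0.38516 ∉ [-0.1, 0.5) ⇒ out

3, 4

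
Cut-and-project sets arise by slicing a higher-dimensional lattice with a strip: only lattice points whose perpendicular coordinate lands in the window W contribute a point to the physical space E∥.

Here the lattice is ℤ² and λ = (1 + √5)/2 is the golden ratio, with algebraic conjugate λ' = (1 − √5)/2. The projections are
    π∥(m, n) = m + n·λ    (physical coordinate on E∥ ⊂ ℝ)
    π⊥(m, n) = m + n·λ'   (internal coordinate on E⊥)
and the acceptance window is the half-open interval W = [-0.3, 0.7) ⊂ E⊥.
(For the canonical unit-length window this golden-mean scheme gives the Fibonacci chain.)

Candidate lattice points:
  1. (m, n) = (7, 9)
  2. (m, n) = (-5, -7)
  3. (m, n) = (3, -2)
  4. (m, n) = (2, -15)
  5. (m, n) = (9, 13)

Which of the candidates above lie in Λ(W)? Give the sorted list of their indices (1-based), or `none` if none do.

Numerically λ ≈ 1.61803 and λ' = −1/λ ≈ -0.61803.
[1] lift (7,9): star map gives 1.43769; window check -0.3 ≤ 1.43769 < 0.7 is false → out
[2] lift (-5,-7): star map gives -0.67376; window check -0.3 ≤ -0.67376 < 0.7 is false → out
[3] lift (3,-2): star map gives 4.23607; window check -0.3 ≤ 4.23607 < 0.7 is false → out
[4] lift (2,-15): star map gives 11.27051; window check -0.3 ≤ 11.27051 < 0.7 is false → out
[5] lift (9,13): star map gives 0.96556; window check -0.3 ≤ 0.96556 < 0.7 is false → out

none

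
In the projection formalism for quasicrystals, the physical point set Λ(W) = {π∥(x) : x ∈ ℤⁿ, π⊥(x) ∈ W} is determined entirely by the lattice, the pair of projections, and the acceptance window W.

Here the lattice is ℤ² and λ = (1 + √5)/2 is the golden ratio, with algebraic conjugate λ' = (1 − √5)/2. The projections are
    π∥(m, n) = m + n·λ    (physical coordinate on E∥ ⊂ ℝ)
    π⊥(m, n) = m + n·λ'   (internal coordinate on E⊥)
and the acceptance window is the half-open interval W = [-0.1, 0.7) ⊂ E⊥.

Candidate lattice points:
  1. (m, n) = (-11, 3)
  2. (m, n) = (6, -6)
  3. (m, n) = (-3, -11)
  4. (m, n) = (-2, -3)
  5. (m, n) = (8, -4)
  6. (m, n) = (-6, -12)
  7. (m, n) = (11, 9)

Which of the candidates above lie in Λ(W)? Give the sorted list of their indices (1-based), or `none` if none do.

Compute λ' = (1−√5)/2 = -0.618034, so π⊥(m,n) = m -0.618034·n.
candidate 1: (m,n)=(-11,3) → π∥ = -11+3·λ ≈ -6.145898, π⊥ = -11+3·λ' ≈ -12.854102 ∉ [-0.1, 0.7) ⇒ out
candidate 2: (m,n)=(6,-6) → π∥ = 6-6·λ ≈ -3.708204, π⊥ = 6-6·λ' ≈ 9.708204 ∉ [-0.1, 0.7) ⇒ out
candidate 3: (m,n)=(-3,-11) → π∥ = -3-11·λ ≈ -20.798374, π⊥ = -3-11·λ' ≈ 3.798374 ∉ [-0.1, 0.7) ⇒ out
candidate 4: (m,n)=(-2,-3) → π∥ = -2-3·λ ≈ -6.854102, π⊥ = -2-3·λ' ≈ -0.145898 ∉ [-0.1, 0.7) ⇒ out
candidate 5: (m,n)=(8,-4) → π∥ = 8-4·λ ≈ 1.527864, π⊥ = 8-4·λ' ≈ 10.472136 ∉ [-0.1, 0.7) ⇒ out
candidate 6: (m,n)=(-6,-12) → π∥ = -6-12·λ ≈ -25.416408, π⊥ = -6-12·λ' ≈ 1.416408 ∉ [-0.1, 0.7) ⇒ out
candidate 7: (m,n)=(11,9) → π∥ = 11+9·λ ≈ 25.562306, π⊥ = 11+9·λ' ≈ 5.437694 ∉ [-0.1, 0.7) ⇒ out

none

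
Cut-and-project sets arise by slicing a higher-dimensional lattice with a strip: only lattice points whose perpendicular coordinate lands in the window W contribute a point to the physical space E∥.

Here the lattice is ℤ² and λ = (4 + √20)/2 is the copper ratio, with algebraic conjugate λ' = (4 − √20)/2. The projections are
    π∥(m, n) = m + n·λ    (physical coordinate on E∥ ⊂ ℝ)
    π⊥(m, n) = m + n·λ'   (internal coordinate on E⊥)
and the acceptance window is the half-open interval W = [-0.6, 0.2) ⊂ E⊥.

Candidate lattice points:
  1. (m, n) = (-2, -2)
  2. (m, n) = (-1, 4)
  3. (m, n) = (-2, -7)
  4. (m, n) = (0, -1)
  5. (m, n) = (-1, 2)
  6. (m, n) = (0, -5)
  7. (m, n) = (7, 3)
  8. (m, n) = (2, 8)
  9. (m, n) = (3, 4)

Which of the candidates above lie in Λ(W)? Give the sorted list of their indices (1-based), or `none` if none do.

3, 8

λ' = (4−√20)/2 ≈ -0.2361.
#1 (-2,-2): internal coord -2 + (-2)·λ' = -1.5279; -1.5279 ∉ [-0.6, 0.2) → out
#2 (-1,4): internal coord -1 + (4)·λ' = -1.9443; -1.9443 ∉ [-0.6, 0.2) → out
#3 (-2,-7): internal coord -2 + (-7)·λ' = -0.3475; -0.3475 ∈ [-0.6, 0.2) → IN Λ
#4 (0,-1): internal coord 0 + (-1)·λ' = +0.2361; +0.2361 ∉ [-0.6, 0.2) → out
#5 (-1,2): internal coord -1 + (2)·λ' = -1.4721; -1.4721 ∉ [-0.6, 0.2) → out
#6 (0,-5): internal coord 0 + (-5)·λ' = +1.1803; +1.1803 ∉ [-0.6, 0.2) → out
#7 (7,3): internal coord 7 + (3)·λ' = +6.2918; +6.2918 ∉ [-0.6, 0.2) → out
#8 (2,8): internal coord 2 + (8)·λ' = +0.1115; +0.1115 ∈ [-0.6, 0.2) → IN Λ
#9 (3,4): internal coord 3 + (4)·λ' = +2.0557; +2.0557 ∉ [-0.6, 0.2) → out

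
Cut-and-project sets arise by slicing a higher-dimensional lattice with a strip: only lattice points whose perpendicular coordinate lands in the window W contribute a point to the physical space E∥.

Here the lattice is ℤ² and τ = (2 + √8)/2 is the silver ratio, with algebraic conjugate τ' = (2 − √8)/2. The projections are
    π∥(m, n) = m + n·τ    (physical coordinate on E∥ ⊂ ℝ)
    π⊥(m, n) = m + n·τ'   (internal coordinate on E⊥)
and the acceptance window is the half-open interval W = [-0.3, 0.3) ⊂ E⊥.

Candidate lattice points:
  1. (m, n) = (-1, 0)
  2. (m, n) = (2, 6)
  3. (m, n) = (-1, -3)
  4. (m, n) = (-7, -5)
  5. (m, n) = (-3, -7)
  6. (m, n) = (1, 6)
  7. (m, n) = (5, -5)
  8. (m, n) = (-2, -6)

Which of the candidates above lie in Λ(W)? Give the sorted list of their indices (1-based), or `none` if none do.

3, 5

Compute τ' = (2−√8)/2 = -0.414214, so π⊥(m,n) = m -0.414214·n.
[1] lift (-1,0): star map gives -1.000000; window check -0.3 ≤ -1.000000 < 0.3 is false → out
[2] lift (2,6): star map gives -0.485281; window check -0.3 ≤ -0.485281 < 0.3 is false → out
[3] lift (-1,-3): star map gives 0.242641; window check -0.3 ≤ 0.242641 < 0.3 is true → IN Λ
[4] lift (-7,-5): star map gives -4.928932; window check -0.3 ≤ -4.928932 < 0.3 is false → out
[5] lift (-3,-7): star map gives -0.100505; window check -0.3 ≤ -0.100505 < 0.3 is true → IN Λ
[6] lift (1,6): star map gives -1.485281; window check -0.3 ≤ -1.485281 < 0.3 is false → out
[7] lift (5,-5): star map gives 7.071068; window check -0.3 ≤ 7.071068 < 0.3 is false → out
[8] lift (-2,-6): star map gives 0.485281; window check -0.3 ≤ 0.485281 < 0.3 is false → out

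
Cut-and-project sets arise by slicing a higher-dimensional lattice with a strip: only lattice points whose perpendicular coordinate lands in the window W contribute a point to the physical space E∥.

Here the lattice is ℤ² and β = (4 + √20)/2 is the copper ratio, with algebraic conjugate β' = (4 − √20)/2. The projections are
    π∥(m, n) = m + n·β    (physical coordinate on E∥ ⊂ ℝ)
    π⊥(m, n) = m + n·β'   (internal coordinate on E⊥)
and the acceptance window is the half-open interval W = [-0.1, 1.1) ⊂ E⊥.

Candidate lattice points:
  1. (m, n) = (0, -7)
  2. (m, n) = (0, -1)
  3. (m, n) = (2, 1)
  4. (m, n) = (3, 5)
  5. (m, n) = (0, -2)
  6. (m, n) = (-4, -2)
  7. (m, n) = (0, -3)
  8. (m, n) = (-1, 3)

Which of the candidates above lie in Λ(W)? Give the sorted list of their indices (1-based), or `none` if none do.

2, 5, 7

β' = (4−√20)/2 ≈ -0.236068.
#1 (0,-7): internal coord 0 + (-7)·β' = +1.652476; +1.652476 ∉ [-0.1, 1.1) → out
#2 (0,-1): internal coord 0 + (-1)·β' = +0.236068; +0.236068 ∈ [-0.1, 1.1) → IN Λ
#3 (2,1): internal coord 2 + (1)·β' = +1.763932; +1.763932 ∉ [-0.1, 1.1) → out
#4 (3,5): internal coord 3 + (5)·β' = +1.819660; +1.819660 ∉ [-0.1, 1.1) → out
#5 (0,-2): internal coord 0 + (-2)·β' = +0.472136; +0.472136 ∈ [-0.1, 1.1) → IN Λ
#6 (-4,-2): internal coord -4 + (-2)·β' = -3.527864; -3.527864 ∉ [-0.1, 1.1) → out
#7 (0,-3): internal coord 0 + (-3)·β' = +0.708204; +0.708204 ∈ [-0.1, 1.1) → IN Λ
#8 (-1,3): internal coord -1 + (3)·β' = -1.708204; -1.708204 ∉ [-0.1, 1.1) → out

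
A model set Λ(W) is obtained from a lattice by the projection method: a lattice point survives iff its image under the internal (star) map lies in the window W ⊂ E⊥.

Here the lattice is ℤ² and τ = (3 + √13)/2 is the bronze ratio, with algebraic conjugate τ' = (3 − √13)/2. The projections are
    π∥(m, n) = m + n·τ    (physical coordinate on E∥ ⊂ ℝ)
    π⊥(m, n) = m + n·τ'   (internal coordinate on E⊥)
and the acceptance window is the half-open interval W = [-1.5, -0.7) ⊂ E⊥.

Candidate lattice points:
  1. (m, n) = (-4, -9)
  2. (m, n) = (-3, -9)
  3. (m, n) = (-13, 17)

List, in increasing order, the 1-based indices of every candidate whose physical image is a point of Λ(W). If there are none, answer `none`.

τ' = (3−√13)/2 ≈ -0.30278.
#1 (-4,-9): internal coord -4 + (-9)·τ' = -1.27502; -1.27502 ∈ [-1.5, -0.7) → IN Λ
#2 (-3,-9): internal coord -3 + (-9)·τ' = -0.27502; -0.27502 ∉ [-1.5, -0.7) → out
#3 (-13,17): internal coord -13 + (17)·τ' = -18.14719; -18.14719 ∉ [-1.5, -0.7) → out

1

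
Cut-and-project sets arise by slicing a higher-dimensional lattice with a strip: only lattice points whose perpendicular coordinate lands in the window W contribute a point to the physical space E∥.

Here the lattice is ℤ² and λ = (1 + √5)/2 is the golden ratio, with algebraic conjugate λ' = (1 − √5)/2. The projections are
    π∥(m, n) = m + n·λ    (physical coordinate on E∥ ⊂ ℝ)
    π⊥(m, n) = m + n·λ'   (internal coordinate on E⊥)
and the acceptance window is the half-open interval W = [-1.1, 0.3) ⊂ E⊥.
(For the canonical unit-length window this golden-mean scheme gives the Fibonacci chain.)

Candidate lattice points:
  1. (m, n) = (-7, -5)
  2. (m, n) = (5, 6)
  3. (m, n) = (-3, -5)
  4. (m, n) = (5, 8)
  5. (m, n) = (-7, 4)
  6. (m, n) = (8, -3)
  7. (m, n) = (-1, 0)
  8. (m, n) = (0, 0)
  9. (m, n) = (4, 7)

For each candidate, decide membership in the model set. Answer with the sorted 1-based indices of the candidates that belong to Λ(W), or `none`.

3, 4, 7, 8, 9

Compute λ' = (1−√5)/2 = -0.618034, so π⊥(m,n) = m -0.618034·n.
[1] lift (-7,-5): star map gives -3.909830; window check -1.1 ≤ -3.909830 < 0.3 is false → out
[2] lift (5,6): star map gives 1.291796; window check -1.1 ≤ 1.291796 < 0.3 is false → out
[3] lift (-3,-5): star map gives 0.090170; window check -1.1 ≤ 0.090170 < 0.3 is true → IN Λ
[4] lift (5,8): star map gives 0.055728; window check -1.1 ≤ 0.055728 < 0.3 is true → IN Λ
[5] lift (-7,4): star map gives -9.472136; window check -1.1 ≤ -9.472136 < 0.3 is false → out
[6] lift (8,-3): star map gives 9.854102; window check -1.1 ≤ 9.854102 < 0.3 is false → out
[7] lift (-1,0): star map gives -1.000000; window check -1.1 ≤ -1.000000 < 0.3 is true → IN Λ
[8] lift (0,0): star map gives 0.000000; window check -1.1 ≤ 0.000000 < 0.3 is true → IN Λ
[9] lift (4,7): star map gives -0.326238; window check -1.1 ≤ -0.326238 < 0.3 is true → IN Λ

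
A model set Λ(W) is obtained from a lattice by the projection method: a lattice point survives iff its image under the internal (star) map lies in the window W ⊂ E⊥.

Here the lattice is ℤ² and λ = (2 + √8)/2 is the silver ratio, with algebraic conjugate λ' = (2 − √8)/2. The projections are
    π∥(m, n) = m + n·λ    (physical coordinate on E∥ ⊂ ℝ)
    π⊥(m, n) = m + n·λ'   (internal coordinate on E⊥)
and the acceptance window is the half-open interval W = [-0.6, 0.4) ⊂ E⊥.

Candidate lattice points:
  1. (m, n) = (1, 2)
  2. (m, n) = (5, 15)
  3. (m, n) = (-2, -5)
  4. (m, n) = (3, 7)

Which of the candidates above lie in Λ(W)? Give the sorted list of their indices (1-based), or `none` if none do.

1, 3, 4

λ' = (2−√8)/2 ≈ -0.41421.
[1] lift (1,2): star map gives 0.17157; window check -0.6 ≤ 0.17157 < 0.4 is true → IN Λ
[2] lift (5,15): star map gives -1.21320; window check -0.6 ≤ -1.21320 < 0.4 is false → out
[3] lift (-2,-5): star map gives 0.07107; window check -0.6 ≤ 0.07107 < 0.4 is true → IN Λ
[4] lift (3,7): star map gives 0.10051; window check -0.6 ≤ 0.10051 < 0.4 is true → IN Λ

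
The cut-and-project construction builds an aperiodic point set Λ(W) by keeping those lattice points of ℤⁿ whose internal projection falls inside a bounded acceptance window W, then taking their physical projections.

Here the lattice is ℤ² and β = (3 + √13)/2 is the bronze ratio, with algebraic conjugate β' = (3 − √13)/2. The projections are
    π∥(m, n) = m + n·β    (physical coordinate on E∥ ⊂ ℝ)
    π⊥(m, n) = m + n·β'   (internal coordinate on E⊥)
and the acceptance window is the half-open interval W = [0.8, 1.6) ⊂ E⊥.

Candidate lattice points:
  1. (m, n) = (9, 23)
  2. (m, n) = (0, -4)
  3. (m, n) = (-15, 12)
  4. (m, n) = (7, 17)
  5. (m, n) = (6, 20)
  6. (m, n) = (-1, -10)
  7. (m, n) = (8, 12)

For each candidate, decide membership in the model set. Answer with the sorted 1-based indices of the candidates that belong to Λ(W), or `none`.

β' = (3−√13)/2 ≈ -0.302776.
#1 (9,23): internal coord 9 + (23)·β' = +2.036160; +2.036160 ∉ [0.8, 1.6) → out
#2 (0,-4): internal coord 0 + (-4)·β' = +1.211103; +1.211103 ∈ [0.8, 1.6) → IN Λ
#3 (-15,12): internal coord -15 + (12)·β' = -18.633308; -18.633308 ∉ [0.8, 1.6) → out
#4 (7,17): internal coord 7 + (17)·β' = +1.852814; +1.852814 ∉ [0.8, 1.6) → out
#5 (6,20): internal coord 6 + (20)·β' = -0.055513; -0.055513 ∉ [0.8, 1.6) → out
#6 (-1,-10): internal coord -1 + (-10)·β' = +2.027756; +2.027756 ∉ [0.8, 1.6) → out
#7 (8,12): internal coord 8 + (12)·β' = +4.366692; +4.366692 ∉ [0.8, 1.6) → out

2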